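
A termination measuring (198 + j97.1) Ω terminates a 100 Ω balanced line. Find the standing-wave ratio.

VSWR ≈ 2.57

Γ = (Z_L − Z_0)/(Z_L + Z_0) = (98 + j97.1)/(298 + j97.1)
|Γ| = 138/313 = 0.44
VSWR = (1 + |Γ|)/(1 − |Γ|) = 1.44/0.56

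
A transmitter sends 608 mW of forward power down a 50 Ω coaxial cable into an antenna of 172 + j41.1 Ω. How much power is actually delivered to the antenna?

|Γ| = |(122 + j41.1)/(222 + j41.1)| = 0.57
|Γ|² = 0.325
P_refl = |Γ|²·P_inc = 198 mW, P_del = (1 − |Γ|²)·P_inc = 410 mW

P_delivered ≈ 410 mW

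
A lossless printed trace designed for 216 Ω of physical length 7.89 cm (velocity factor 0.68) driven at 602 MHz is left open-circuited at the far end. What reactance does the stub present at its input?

λ = v/f = 0.68·c / 602 MHz = 0.339 m
βl = 2π·l/λ = 2π × 0.233 = 83.8°
tan(βl) = 9.23
For an open-circuited stub, Z_in = −jZ_0·cot(βl) = −jZ_0/tan(βl)

X_in ≈ -23.4 Ω (capacitive)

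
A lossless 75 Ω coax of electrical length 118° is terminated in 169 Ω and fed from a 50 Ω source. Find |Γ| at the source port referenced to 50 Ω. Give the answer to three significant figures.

tan(βl) = -1.88
Z_in = Z_0·(Z_L + jZ_0·tanβl)/(Z_0 + jZ_L·tanβl) = 40.4 + j30.3 Ω
Γ_s = (Z_in − Z_s)/(Z_in + Z_s) = (-9.56 + j30.3)/(90.4 + j30.3), |Γ_s| = 0.333

|Γ| ≈ 0.333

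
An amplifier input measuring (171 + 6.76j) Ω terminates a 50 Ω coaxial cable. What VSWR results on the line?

VSWR ≈ 3.43

Γ = (Z_L − Z_0)/(Z_L + Z_0) = (121 + j6.76)/(221 + j6.76)
|Γ| = 121/221 = 0.548
VSWR = (1 + |Γ|)/(1 − |Γ|) = 1.55/0.452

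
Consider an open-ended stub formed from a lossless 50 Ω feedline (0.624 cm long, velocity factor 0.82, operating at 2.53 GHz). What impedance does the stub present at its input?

λ = v/f = 0.82·c / 2.53 GHz = 0.0972 m
βl = 2π·l/λ = 2π × 0.0642 = 23.1°
tan(βl) = 0.427
For an open-ended stub, Z_in = −jZ_0·cot(βl) = −jZ_0/tan(βl)

Z_in ≈ −j117 Ω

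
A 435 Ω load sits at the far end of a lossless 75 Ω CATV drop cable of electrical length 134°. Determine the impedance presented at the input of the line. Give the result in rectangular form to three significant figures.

tan(βl) = tan(134°) = -1.04
Z_in = Z_0·(Z_L + jZ_0·tanβl)/(Z_0 + jZ_L·tanβl)
     = 75·(435 − j77.7)/(75 − j450)

Z_in ≈ 24.3 + j68.4 Ω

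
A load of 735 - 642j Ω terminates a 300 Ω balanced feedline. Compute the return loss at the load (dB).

Γ = (435 − j642)/(1035 − j642), |Γ| = 0.637
RL = −20·log₁₀|Γ| = −20·log₁₀(0.637)

RL ≈ 3.92 dB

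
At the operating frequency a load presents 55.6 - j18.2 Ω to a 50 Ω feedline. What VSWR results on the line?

VSWR ≈ 1.43

Γ = (Z_L − Z_0)/(Z_L + Z_0) = (5.6 − j18.2)/(105.6 − j18.2)
|Γ| = 19/107 = 0.178
VSWR = (1 + |Γ|)/(1 − |Γ|) = 1.18/0.822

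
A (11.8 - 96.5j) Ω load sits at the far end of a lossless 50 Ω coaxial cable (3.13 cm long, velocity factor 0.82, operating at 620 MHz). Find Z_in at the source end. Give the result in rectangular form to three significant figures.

λ = v/f = 0.82·c / 620 MHz = 0.397 m
βl = 2π·l/λ = 2π × 0.0789 = 28.4°
tan(βl) = tan(28.4°) = 0.541
Z_in = Z_0·(Z_L + jZ_0·tanβl)/(Z_0 + jZ_L·tanβl)
     = 50·(11.8 − j69.5)/(102 + j6.38)

Z_in ≈ 3.64 − j34.2 Ω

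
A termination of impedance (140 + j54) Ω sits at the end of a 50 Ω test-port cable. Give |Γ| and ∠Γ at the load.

Γ ≈ 0.531 ∠ 15.1°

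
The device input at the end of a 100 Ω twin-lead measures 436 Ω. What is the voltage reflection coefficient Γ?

Γ = 0.627

Γ = (Z_L − Z_0)/(Z_L + Z_0) = (436 − 100)/(436 + 100) = 336/536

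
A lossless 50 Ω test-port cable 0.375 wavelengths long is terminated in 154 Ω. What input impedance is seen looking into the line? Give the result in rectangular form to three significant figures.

Z_in ≈ 29.4 + j40.5 Ω

βl = 2π × 0.375 = 135°
tan(βl) = tan(135°) = -1
Z_in = Z_0·(Z_L + jZ_0·tanβl)/(Z_0 + jZ_L·tanβl)
     = 50·(154 − j50)/(50 − j154)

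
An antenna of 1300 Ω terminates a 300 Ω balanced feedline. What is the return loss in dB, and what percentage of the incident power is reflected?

Γ = (1300 − 300)/(1300 + 300) = 0.625
RL = −20·log₁₀(0.625) = 4.08 dB
P_refl/P_inc = |Γ|² = 0.391

RL ≈ 4.08 dB; 39.1% of incident power reflected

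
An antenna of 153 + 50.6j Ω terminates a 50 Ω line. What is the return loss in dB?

RL ≈ 5.22 dB

Γ = (103 + j50.6)/(203 + j50.6), |Γ| = 0.549
RL = −20·log₁₀|Γ| = −20·log₁₀(0.549)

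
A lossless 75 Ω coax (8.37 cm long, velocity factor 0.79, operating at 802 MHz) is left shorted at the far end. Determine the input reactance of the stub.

λ = v/f = 0.79·c / 802 MHz = 0.296 m
βl = 2π·l/λ = 2π × 0.283 = 102°
tan(βl) = -4.72
For a shorted stub, Z_in = jZ_0·tan(βl)

X_in ≈ -354 Ω (capacitive)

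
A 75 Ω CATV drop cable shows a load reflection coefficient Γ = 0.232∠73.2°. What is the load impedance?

Z_L ≈ 77.2 + j36.2 Ω

Z_L = Z_0·(1 + Γ)/(1 − Γ) = 75·(1.07 + j0.222)/(0.933 − j0.222)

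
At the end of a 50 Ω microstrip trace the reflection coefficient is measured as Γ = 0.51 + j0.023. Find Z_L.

Z_L = Z_0·(1 + Γ)/(1 − Γ) = 50·(1.51 + j0.023)/(0.49 − j0.023)

Z_L ≈ 154 + j9.56 Ω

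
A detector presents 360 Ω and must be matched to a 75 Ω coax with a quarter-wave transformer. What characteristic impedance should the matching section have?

Z_qwt ≈ 164 Ω

Z_qwt = √(Z_0·R_L) = √(75 × 360) = √27000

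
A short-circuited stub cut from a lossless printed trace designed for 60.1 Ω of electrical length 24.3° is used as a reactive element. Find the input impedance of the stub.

Z_in ≈ +j27.1 Ω

tan(βl) = 0.452
For a short-circuited stub, Z_in = jZ_0·tan(βl)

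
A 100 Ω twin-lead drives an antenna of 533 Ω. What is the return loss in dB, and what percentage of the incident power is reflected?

RL ≈ 3.3 dB; 46.8% of incident power reflected

Γ = (533 − 100)/(533 + 100) = 0.684
RL = −20·log₁₀(0.684) = 3.3 dB
P_refl/P_inc = |Γ|² = 0.468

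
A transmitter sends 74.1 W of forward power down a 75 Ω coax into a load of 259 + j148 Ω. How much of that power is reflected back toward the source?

|Γ| = |(184 + j148)/(334 + j148)| = 0.646
|Γ|² = 0.418
P_refl = |Γ|²·P_inc = 31 W, P_del = (1 − |Γ|²)·P_inc = 43.1 W

P_reflected ≈ 31 W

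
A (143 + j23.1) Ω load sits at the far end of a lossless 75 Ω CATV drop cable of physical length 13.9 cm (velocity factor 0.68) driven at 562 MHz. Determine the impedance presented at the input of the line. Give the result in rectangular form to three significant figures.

Z_in ≈ 56.4 + j41.1 Ω

λ = v/f = 0.68·c / 562 MHz = 0.363 m
βl = 2π·l/λ = 2π × 0.383 = 138°
tan(βl) = tan(138°) = -0.905
Z_in = Z_0·(Z_L + jZ_0·tanβl)/(Z_0 + jZ_L·tanβl)
     = 75·(143 − j44.8)/(95.9 − j129)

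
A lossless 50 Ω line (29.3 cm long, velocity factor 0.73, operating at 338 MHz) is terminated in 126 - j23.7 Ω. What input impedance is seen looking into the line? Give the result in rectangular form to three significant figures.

Z_in ≈ 103 + j48.5 Ω

λ = v/f = 0.73·c / 338 MHz = 0.648 m
βl = 2π·l/λ = 2π × 0.452 = 163°
tan(βl) = tan(163°) = -0.31
Z_in = Z_0·(Z_L + jZ_0·tanβl)/(Z_0 + jZ_L·tanβl)
     = 50·(126 − j39.2)/(42.7 − j39)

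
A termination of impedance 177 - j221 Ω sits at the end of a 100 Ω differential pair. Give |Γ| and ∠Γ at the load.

Γ = (Z_L − Z_0)/(Z_L + Z_0) = (77 − j221)/(277 − j221)
|Γ| = 234/354 = 0.66

Γ ≈ 0.66 ∠ -32.2°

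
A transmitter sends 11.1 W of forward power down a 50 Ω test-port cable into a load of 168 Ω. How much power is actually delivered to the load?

P_delivered ≈ 7.85 W

Γ = (168 − 50)/(168 + 50) = 0.541
|Γ|² = 0.293
P_refl = |Γ|²·P_inc = 3.25 W, P_del = (1 − |Γ|²)·P_inc = 7.85 W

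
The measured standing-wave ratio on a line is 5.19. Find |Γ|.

|Γ| = (S − 1)/(S + 1) = (5.19 − 1)/(5.19 + 1) = 4.19/6.19

|Γ| ≈ 0.677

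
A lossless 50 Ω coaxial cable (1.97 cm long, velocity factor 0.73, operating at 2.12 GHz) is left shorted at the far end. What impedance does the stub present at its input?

Z_in ≈ +j128 Ω

λ = v/f = 0.73·c / 2.12 GHz = 0.103 m
βl = 2π·l/λ = 2π × 0.191 = 68.7°
tan(βl) = 2.56
For a shorted stub, Z_in = jZ_0·tan(βl)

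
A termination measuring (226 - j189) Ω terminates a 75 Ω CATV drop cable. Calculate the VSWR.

Γ = (Z_L − Z_0)/(Z_L + Z_0) = (151 − j189)/(301 − j189)
|Γ| = 242/355 = 0.681
VSWR = (1 + |Γ|)/(1 − |Γ|) = 1.68/0.319

VSWR ≈ 5.26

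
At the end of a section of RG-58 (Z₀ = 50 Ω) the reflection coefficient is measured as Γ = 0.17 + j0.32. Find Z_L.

Z_L ≈ 54.9 + j40.4 Ω

Z_L = Z_0·(1 + Γ)/(1 − Γ) = 50·(1.17 + j0.32)/(0.83 − j0.32)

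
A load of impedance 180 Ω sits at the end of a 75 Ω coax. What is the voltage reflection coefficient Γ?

Γ = (Z_L − Z_0)/(Z_L + Z_0) = (180 − 75)/(180 + 75) = 105/255

Γ = 0.412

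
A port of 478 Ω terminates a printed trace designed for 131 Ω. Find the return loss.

RL ≈ 4.89 dB

Γ = (478 − 131)/(478 + 131) = 0.57
RL = −20·log₁₀|Γ| = −20·log₁₀(0.57)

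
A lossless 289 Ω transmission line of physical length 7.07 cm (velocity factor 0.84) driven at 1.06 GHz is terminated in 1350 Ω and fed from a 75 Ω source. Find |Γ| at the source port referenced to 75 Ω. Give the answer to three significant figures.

|Γ| ≈ 0.511

λ = v/f = 0.84·c / 1.06 GHz = 0.238 m
βl = 2π·l/λ = 2π × 0.297 = 107°
tan(βl) = -3.26
Z_in = Z_0·(Z_L + jZ_0·tanβl)/(Z_0 + jZ_L·tanβl) = 67.4 + j84.3 Ω
Γ_s = (Z_in − Z_s)/(Z_in + Z_s) = (-7.6 + j84.3)/(142 + j84.3), |Γ_s| = 0.511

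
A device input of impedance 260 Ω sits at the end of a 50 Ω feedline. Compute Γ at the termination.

Γ = (Z_L − Z_0)/(Z_L + Z_0) = (260 − 50)/(260 + 50) = 210/310

Γ = 0.677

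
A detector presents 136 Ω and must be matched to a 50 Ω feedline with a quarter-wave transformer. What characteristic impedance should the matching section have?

Z_qwt = √(Z_0·R_L) = √(50 × 136) = √6800

Z_qwt ≈ 82.5 Ω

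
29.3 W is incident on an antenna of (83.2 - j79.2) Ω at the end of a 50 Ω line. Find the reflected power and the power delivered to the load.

|Γ| = |(33.2 − j79.2)/(133.2 − j79.2)| = 0.554
|Γ|² = 0.307
P_refl = |Γ|²·P_inc = 9 W, P_del = (1 − |Γ|²)·P_inc = 20.3 W

P_reflected ≈ 9 W; P_delivered ≈ 20.3 W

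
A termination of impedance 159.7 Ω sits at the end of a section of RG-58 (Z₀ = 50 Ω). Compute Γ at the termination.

Γ = 0.523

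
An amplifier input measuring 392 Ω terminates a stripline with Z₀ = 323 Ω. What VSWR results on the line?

VSWR ≈ 1.21

Γ = (392 − 323)/(392 + 323) = 0.0965
VSWR = (1 + 0.0965)/(1 − 0.0965)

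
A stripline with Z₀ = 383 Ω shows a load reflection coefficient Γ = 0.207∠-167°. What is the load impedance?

Z_L ≈ 253 − j24.7 Ω

Z_L = Z_0·(1 + Γ)/(1 − Γ) = 383·(0.798 − j0.0466)/(1.2 + j0.0466)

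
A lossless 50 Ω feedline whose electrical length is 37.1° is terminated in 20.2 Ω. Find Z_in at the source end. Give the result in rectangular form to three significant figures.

tan(βl) = tan(37.1°) = 0.756
Z_in = Z_0·(Z_L + jZ_0·tanβl)/(Z_0 + jZ_L·tanβl)
     = 50·(20.2 + j37.8)/(50 + j15.3)

Z_in ≈ 29 + j28.9 Ω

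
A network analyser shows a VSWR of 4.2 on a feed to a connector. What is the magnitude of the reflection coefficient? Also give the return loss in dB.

|Γ| = (S − 1)/(S + 1) = (4.2 − 1)/(4.2 + 1) = 3.2/5.2
RL = −20·log₁₀|Γ| = −20·log₁₀(0.615)

|Γ| ≈ 0.615; return loss ≈ 4.22 dB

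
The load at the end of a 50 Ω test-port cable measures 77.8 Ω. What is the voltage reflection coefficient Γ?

Γ = 0.218

Γ = (Z_L − Z_0)/(Z_L + Z_0) = (77.8 − 50)/(77.8 + 50) = 27.8/127.8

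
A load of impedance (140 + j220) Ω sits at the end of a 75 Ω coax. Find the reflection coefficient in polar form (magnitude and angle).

Γ ≈ 0.746 ∠ 27.9°

Γ = (Z_L − Z_0)/(Z_L + Z_0) = (65 + j220)/(215 + j220)
|Γ| = 229/308 = 0.746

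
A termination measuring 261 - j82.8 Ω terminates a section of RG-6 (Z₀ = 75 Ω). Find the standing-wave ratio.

VSWR ≈ 3.86

Γ = (Z_L − Z_0)/(Z_L + Z_0) = (186 − j82.8)/(336 − j82.8)
|Γ| = 204/346 = 0.588
VSWR = (1 + |Γ|)/(1 − |Γ|) = 1.59/0.412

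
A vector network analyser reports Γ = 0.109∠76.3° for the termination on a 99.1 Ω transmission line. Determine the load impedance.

Z_L ≈ 102 + j21.9 Ω

Z_L = Z_0·(1 + Γ)/(1 − Γ) = 99.1·(1.03 + j0.106)/(0.974 − j0.106)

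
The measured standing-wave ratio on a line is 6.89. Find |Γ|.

|Γ| ≈ 0.747

|Γ| = (S − 1)/(S + 1) = (6.89 − 1)/(6.89 + 1) = 5.89/7.89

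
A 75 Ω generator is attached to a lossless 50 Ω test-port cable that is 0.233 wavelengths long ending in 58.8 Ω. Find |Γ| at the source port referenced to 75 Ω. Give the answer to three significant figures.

|Γ| ≈ 0.275

βl = 2π × 0.233 = 83.9°
tan(βl) = 9.33
Z_in = Z_0·(Z_L + jZ_0·tanβl)/(Z_0 + jZ_L·tanβl) = 42.7 − j1.47 Ω
Γ_s = (Z_in − Z_s)/(Z_in + Z_s) = (-32.3 − j1.47)/(118 − j1.47), |Γ_s| = 0.275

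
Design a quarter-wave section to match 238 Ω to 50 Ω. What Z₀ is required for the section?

Z_qwt ≈ 109 Ω

Z_qwt = √(Z_0·R_L) = √(50 × 238) = √11900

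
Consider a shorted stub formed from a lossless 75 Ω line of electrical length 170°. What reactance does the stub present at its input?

X_in ≈ -13.2 Ω (capacitive)

tan(βl) = -0.176
For a shorted stub, Z_in = jZ_0·tan(βl)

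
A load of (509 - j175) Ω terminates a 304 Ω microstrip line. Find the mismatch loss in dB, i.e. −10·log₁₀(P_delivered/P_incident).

Γ = (205 − j175)/(813 − j175), |Γ| = 0.324
|Γ|² = 0.105, so P_del/P_inc = 1 − |Γ|² = 0.895
ML = −10·log₁₀(1 − |Γ|²)

mismatch loss ≈ 0.482 dB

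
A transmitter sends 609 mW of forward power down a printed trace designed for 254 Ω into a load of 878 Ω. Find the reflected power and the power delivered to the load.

Γ = (878 − 254)/(878 + 254) = 0.551
|Γ|² = 0.304
P_refl = |Γ|²·P_inc = 185 mW, P_del = (1 − |Γ|²)·P_inc = 424 mW

P_reflected ≈ 185 mW; P_delivered ≈ 424 mW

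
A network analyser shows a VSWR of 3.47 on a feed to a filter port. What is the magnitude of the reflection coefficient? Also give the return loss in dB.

|Γ| ≈ 0.553; return loss ≈ 5.15 dB

|Γ| = (S − 1)/(S + 1) = (3.47 − 1)/(3.47 + 1) = 2.47/4.47
RL = −20·log₁₀|Γ| = −20·log₁₀(0.553)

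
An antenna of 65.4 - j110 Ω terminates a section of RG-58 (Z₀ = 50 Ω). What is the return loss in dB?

RL ≈ 3.14 dB

Γ = (15.4 − j110)/(115.4 − j110), |Γ| = 0.697
RL = −20·log₁₀|Γ| = −20·log₁₀(0.697)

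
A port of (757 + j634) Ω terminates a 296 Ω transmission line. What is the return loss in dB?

RL ≈ 3.91 dB

Γ = (461 + j634)/(1053 + j634), |Γ| = 0.638
RL = −20·log₁₀|Γ| = −20·log₁₀(0.638)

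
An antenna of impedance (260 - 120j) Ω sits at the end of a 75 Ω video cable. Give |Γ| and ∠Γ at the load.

Γ ≈ 0.62 ∠ -13.3°

Γ = (Z_L − Z_0)/(Z_L + Z_0) = (185 − j120)/(335 − j120)
|Γ| = 221/356 = 0.62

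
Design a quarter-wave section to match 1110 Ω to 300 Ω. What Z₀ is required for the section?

Z_qwt ≈ 577 Ω

Z_qwt = √(Z_0·R_L) = √(300 × 1110) = √333000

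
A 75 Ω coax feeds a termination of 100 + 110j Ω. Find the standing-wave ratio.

VSWR ≈ 3.4

Γ = (Z_L − Z_0)/(Z_L + Z_0) = (25 + j110)/(175 + j110)
|Γ| = 113/207 = 0.546
VSWR = (1 + |Γ|)/(1 − |Γ|) = 1.55/0.454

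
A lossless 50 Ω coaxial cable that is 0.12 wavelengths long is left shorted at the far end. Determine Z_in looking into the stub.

Z_in ≈ +j47 Ω

βl = 2π × 0.12 = 43.2°
tan(βl) = 0.939
For a shorted stub, Z_in = jZ_0·tan(βl)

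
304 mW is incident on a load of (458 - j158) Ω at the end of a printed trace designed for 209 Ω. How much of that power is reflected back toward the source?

P_reflected ≈ 56.3 mW

|Γ| = |(249 − j158)/(667 − j158)| = 0.43
|Γ|² = 0.185
P_refl = |Γ|²·P_inc = 56.3 mW, P_del = (1 − |Γ|²)·P_inc = 248 mW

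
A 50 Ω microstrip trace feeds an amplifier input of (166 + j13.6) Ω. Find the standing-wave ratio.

VSWR ≈ 3.34

Γ = (Z_L − Z_0)/(Z_L + Z_0) = (116 + j13.6)/(216 + j13.6)
|Γ| = 117/216 = 0.54
VSWR = (1 + |Γ|)/(1 − |Γ|) = 1.54/0.46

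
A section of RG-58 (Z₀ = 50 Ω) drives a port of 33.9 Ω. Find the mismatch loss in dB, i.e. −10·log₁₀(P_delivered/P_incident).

Γ = (33.9 − 50)/(33.9 + 50) = -0.192
|Γ|² = 0.0368, so P_del/P_inc = 1 − |Γ|² = 0.963
ML = −10·log₁₀(1 − |Γ|²)

mismatch loss ≈ 0.163 dB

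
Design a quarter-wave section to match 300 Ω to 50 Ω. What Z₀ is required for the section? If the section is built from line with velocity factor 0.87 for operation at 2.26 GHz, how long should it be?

Z_qwt ≈ 122 Ω; length ≈ 2.89 cm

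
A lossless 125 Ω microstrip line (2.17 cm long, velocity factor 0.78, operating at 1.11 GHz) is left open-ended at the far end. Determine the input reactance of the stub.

λ = v/f = 0.78·c / 1.11 GHz = 0.211 m
βl = 2π·l/λ = 2π × 0.103 = 37.1°
tan(βl) = 0.755
For an open-ended stub, Z_in = −jZ_0·cot(βl) = −jZ_0/tan(βl)

X_in ≈ -166 Ω (capacitive)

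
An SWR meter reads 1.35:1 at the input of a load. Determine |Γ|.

|Γ| = (S − 1)/(S + 1) = (1.35 − 1)/(1.35 + 1) = 0.35/2.35

|Γ| ≈ 0.149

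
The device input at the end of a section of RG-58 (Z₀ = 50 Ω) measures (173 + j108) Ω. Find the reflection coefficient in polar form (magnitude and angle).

Γ = (Z_L − Z_0)/(Z_L + Z_0) = (123 + j108)/(223 + j108)
|Γ| = 164/248 = 0.661

Γ ≈ 0.661 ∠ 15.4°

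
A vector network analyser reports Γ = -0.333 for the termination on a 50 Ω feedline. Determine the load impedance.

Z_L ≈ 25 Ω

Z_L = Z_0·(1 + Γ)/(1 − Γ) = 50·(0.667)/(1.33)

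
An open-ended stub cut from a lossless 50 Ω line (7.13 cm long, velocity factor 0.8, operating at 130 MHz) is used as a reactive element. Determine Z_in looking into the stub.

λ = v/f = 0.8·c / 130 MHz = 1.85 m
βl = 2π·l/λ = 2π × 0.0386 = 13.9°
tan(βl) = 0.248
For an open-ended stub, Z_in = −jZ_0·cot(βl) = −jZ_0/tan(βl)

Z_in ≈ −j202 Ω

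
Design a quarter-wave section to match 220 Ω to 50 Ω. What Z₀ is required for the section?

Z_qwt = √(Z_0·R_L) = √(50 × 220) = √11000

Z_qwt ≈ 105 Ω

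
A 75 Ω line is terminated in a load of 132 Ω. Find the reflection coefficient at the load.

Γ = (Z_L − Z_0)/(Z_L + Z_0) = (132 − 75)/(132 + 75) = 57/207

Γ = 0.275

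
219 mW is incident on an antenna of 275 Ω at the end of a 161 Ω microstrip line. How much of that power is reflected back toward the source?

Γ = (275 − 161)/(275 + 161) = 0.261
|Γ|² = 0.0684
P_refl = |Γ|²·P_inc = 15 mW, P_del = (1 − |Γ|²)·P_inc = 204 mW

P_reflected ≈ 15 mW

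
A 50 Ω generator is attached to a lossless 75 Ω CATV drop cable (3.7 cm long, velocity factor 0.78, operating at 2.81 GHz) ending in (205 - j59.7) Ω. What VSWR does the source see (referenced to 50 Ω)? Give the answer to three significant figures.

λ = v/f = 0.78·c / 2.81 GHz = 0.0833 m
βl = 2π·l/λ = 2π × 0.444 = 160°
tan(βl) = -0.365
Z_in = Z_0·(Z_L + jZ_0·tanβl)/(Z_0 + jZ_L·tanβl) = 155 + j95.2 Ω
Γ_s = (Z_in − Z_s)/(Z_in + Z_s) = (105 + j95.2)/(205 + j95.2), |Γ_s| = 0.627
VSWR = (1 + |Γ_s|)/(1 − |Γ_s|)

VSWR ≈ 4.36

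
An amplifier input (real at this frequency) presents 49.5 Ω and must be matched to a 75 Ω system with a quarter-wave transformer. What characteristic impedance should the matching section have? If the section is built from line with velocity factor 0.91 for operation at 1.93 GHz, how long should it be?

Z_qwt ≈ 60.9 Ω; length ≈ 3.54 cm

Z_qwt = √(Z_0·R_L) = √(75 × 49.5) = √3712
λ = 0.91·c/f = 0.141 m, so l = λ/4 = 0.0354 m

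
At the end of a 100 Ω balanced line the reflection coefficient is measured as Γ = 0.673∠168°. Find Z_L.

Z_L ≈ 19.8 + j10.1 Ω

Z_L = Z_0·(1 + Γ)/(1 − Γ) = 100·(0.342 + j0.14)/(1.66 − j0.14)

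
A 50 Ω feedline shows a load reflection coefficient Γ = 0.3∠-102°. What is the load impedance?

Z_L ≈ 37.5 − j24.2 Ω

Z_L = Z_0·(1 + Γ)/(1 − Γ) = 50·(0.938 − j0.293)/(1.06 + j0.293)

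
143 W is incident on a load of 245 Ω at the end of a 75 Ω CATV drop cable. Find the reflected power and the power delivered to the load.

Γ = (245 − 75)/(245 + 75) = 0.531
|Γ|² = 0.282
P_refl = |Γ|²·P_inc = 40.4 W, P_del = (1 − |Γ|²)·P_inc = 103 W

P_reflected ≈ 40.4 W; P_delivered ≈ 103 W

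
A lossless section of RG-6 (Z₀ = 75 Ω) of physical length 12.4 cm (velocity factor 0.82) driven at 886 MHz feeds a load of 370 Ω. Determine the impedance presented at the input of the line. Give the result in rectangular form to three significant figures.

Z_in ≈ 105 + j154 Ω

λ = v/f = 0.82·c / 886 MHz = 0.278 m
βl = 2π·l/λ = 2π × 0.447 = 161°
tan(βl) = tan(161°) = -0.349
Z_in = Z_0·(Z_L + jZ_0·tanβl)/(Z_0 + jZ_L·tanβl)
     = 75·(370 − j26.2)/(75 − j129)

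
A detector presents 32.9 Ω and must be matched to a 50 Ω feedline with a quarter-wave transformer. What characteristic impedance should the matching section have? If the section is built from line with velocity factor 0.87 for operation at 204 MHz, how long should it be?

Z_qwt ≈ 40.6 Ω; length ≈ 32 cm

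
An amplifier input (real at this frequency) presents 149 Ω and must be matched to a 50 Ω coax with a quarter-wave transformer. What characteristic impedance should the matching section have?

Z_qwt ≈ 86.3 Ω

Z_qwt = √(Z_0·R_L) = √(50 × 149) = √7450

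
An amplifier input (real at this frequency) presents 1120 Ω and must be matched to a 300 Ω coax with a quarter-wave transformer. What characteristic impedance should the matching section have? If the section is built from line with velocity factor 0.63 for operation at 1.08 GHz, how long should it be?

Z_qwt ≈ 580 Ω; length ≈ 4.38 cm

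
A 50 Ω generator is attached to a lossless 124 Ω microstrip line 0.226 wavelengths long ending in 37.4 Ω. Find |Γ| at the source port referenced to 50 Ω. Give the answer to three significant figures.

|Γ| ≈ 0.78

βl = 2π × 0.226 = 81.4°
tan(βl) = 6.58
Z_in = Z_0·(Z_L + jZ_0·tanβl)/(Z_0 + jZ_L·tanβl) = 335 + j150 Ω
Γ_s = (Z_in − Z_s)/(Z_in + Z_s) = (285 + j150)/(385 + j150), |Γ_s| = 0.78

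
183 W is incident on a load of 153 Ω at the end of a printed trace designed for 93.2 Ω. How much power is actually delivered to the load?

P_delivered ≈ 172 W

Γ = (153 − 93.2)/(153 + 93.2) = 0.243
|Γ|² = 0.059
P_refl = |Γ|²·P_inc = 10.8 W, P_del = (1 − |Γ|²)·P_inc = 172 W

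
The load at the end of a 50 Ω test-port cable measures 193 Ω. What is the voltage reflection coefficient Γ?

Γ = 0.588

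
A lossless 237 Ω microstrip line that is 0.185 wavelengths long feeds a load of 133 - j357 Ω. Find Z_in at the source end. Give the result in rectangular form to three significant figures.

βl = 2π × 0.185 = 66.6°
tan(βl) = tan(66.6°) = 2.31
Z_in = Z_0·(Z_L + jZ_0·tanβl)/(Z_0 + jZ_L·tanβl)
     = 237·(133 + j191)/(1060 + j307)

Z_in ≈ 38.8 + j31.3 Ω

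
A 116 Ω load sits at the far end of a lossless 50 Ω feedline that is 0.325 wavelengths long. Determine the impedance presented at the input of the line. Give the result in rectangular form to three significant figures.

Z_in ≈ 25.9 + j19.8 Ω

βl = 2π × 0.325 = 117°
tan(βl) = tan(117°) = -1.96
Z_in = Z_0·(Z_L + jZ_0·tanβl)/(Z_0 + jZ_L·tanβl)
     = 50·(116 − j98.1)/(50 − j228)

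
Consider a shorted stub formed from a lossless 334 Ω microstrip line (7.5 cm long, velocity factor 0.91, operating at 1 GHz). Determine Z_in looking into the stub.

λ = v/f = 0.91·c / 1 GHz = 0.273 m
βl = 2π·l/λ = 2π × 0.275 = 98.9°
tan(βl) = -6.39
For a shorted stub, Z_in = jZ_0·tan(βl)

Z_in ≈ −j2130 Ω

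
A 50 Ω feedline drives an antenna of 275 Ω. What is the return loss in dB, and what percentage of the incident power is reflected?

RL ≈ 3.19 dB; 47.9% of incident power reflected

Γ = (275 − 50)/(275 + 50) = 0.692
RL = −20·log₁₀(0.692) = 3.19 dB
P_refl/P_inc = |Γ|² = 0.479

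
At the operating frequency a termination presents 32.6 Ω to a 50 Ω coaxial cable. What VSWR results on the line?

Γ = (32.6 − 50)/(32.6 + 50) = -0.211
VSWR = (1 + 0.211)/(1 − 0.211)

VSWR ≈ 1.53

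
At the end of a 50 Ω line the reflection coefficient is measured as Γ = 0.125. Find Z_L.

Z_L ≈ 64.3 Ω

Z_L = Z_0·(1 + Γ)/(1 − Γ) = 50·(1.12)/(0.875)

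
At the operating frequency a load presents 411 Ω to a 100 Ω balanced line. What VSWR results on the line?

For a purely resistive load, VSWR = R_L/Z_0 or Z_0/R_L (whichever > 1) = 411/100

VSWR ≈ 4.11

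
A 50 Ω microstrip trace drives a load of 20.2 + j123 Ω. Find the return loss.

Γ = (-29.8 + j123)/(70.2 + j123), |Γ| = 0.894
RL = −20·log₁₀|Γ| = −20·log₁₀(0.894)

RL ≈ 0.977 dB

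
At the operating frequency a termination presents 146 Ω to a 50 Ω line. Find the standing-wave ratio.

Γ = (146 − 50)/(146 + 50) = 0.49
VSWR = (1 + 0.49)/(1 − 0.49)

VSWR ≈ 2.92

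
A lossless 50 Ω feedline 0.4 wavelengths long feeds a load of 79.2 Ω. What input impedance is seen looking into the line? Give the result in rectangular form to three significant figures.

βl = 2π × 0.4 = 144°
tan(βl) = tan(144°) = -0.727
Z_in = Z_0·(Z_L + jZ_0·tanβl)/(Z_0 + jZ_L·tanβl)
     = 50·(79.2 − j36.3)/(50 − j57.5)

Z_in ≈ 52.1 + j23.6 Ω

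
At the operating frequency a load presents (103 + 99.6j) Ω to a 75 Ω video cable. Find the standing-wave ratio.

VSWR ≈ 3.06

Γ = (Z_L − Z_0)/(Z_L + Z_0) = (28 + j99.6)/(178 + j99.6)
|Γ| = 103/204 = 0.507
VSWR = (1 + |Γ|)/(1 − |Γ|) = 1.51/0.493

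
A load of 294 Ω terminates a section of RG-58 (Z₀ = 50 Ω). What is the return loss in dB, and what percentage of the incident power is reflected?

RL ≈ 2.98 dB; 50.3% of incident power reflected

Γ = (294 − 50)/(294 + 50) = 0.709
RL = −20·log₁₀(0.709) = 2.98 dB
P_refl/P_inc = |Γ|² = 0.503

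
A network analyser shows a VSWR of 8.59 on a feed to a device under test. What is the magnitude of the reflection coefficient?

|Γ| ≈ 0.791

|Γ| = (S − 1)/(S + 1) = (8.59 − 1)/(8.59 + 1) = 7.59/9.59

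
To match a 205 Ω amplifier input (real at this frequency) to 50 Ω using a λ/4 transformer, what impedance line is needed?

Z_qwt = √(Z_0·R_L) = √(50 × 205) = √10250

Z_qwt ≈ 101 Ω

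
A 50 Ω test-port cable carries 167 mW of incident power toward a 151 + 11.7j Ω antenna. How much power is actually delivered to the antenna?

|Γ| = |(101 + j11.7)/(201 + j11.7)| = 0.505
|Γ|² = 0.255
P_refl = |Γ|²·P_inc = 42.6 mW, P_del = (1 − |Γ|²)·P_inc = 124 mW

P_delivered ≈ 124 mW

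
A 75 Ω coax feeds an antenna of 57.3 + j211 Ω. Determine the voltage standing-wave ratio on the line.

VSWR ≈ 12.4

Γ = (Z_L − Z_0)/(Z_L + Z_0) = (-17.7 + j211)/(132.3 + j211)
|Γ| = 212/249 = 0.85
VSWR = (1 + |Γ|)/(1 − |Γ|) = 1.85/0.15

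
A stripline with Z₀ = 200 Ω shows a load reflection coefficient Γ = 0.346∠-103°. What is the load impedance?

Z_L ≈ 138 − j106 Ω

Z_L = Z_0·(1 + Γ)/(1 − Γ) = 200·(0.922 − j0.337)/(1.08 + j0.337)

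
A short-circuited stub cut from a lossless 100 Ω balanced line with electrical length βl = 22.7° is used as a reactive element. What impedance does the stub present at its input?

tan(βl) = 0.418
For a short-circuited stub, Z_in = jZ_0·tan(βl)

Z_in ≈ +j41.8 Ω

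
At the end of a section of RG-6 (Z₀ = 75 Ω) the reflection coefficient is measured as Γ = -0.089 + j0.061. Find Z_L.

Z_L ≈ 62.3 + j7.69 Ω

Z_L = Z_0·(1 + Γ)/(1 − Γ) = 75·(0.911 + j0.061)/(1.09 − j0.061)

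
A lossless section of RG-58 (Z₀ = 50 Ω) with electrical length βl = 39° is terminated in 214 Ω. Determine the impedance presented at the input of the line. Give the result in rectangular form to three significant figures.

tan(βl) = tan(39°) = 0.81
Z_in = Z_0·(Z_L + jZ_0·tanβl)/(Z_0 + jZ_L·tanβl)
     = 50·(214 + j40.5)/(50 + j173)

Z_in ≈ 27.2 − j53.9 Ω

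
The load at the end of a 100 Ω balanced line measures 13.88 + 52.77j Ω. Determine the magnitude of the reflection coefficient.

|Γ| ≈ 0.805

Γ = (Z_L − Z_0)/(Z_L + Z_0) = (-86.12 + j52.77)/(113.9 + j52.77)
|Γ| = 101/126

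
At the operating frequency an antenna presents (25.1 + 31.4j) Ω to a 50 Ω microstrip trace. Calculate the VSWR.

VSWR ≈ 2.94

Γ = (Z_L − Z_0)/(Z_L + Z_0) = (-24.9 + j31.4)/(75.1 + j31.4)
|Γ| = 40.1/81.4 = 0.492
VSWR = (1 + |Γ|)/(1 − |Γ|) = 1.49/0.508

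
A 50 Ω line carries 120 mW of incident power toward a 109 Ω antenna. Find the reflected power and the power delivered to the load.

Γ = (109 − 50)/(109 + 50) = 0.371
|Γ|² = 0.138
P_refl = |Γ|²·P_inc = 16.5 mW, P_del = (1 − |Γ|²)·P_inc = 103 mW

P_reflected ≈ 16.5 mW; P_delivered ≈ 103 mW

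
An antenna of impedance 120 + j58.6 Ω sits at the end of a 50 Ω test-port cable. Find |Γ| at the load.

|Γ| ≈ 0.508

Γ = (Z_L − Z_0)/(Z_L + Z_0) = (70 + j58.6)/(170 + j58.6)
|Γ| = 91.3/180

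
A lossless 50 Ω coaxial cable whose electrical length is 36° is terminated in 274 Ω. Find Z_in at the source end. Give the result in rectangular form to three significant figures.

tan(βl) = tan(36°) = 0.727
Z_in = Z_0·(Z_L + jZ_0·tanβl)/(Z_0 + jZ_L·tanβl)
     = 50·(274 + j36.3)/(50 + j199)

Z_in ≈ 24.8 − j62.6 Ω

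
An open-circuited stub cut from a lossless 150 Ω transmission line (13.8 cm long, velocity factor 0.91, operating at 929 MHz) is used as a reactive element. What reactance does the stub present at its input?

X_in ≈ 776 Ω (inductive)

λ = v/f = 0.91·c / 929 MHz = 0.294 m
βl = 2π·l/λ = 2π × 0.47 = 169°
tan(βl) = -0.193
For an open-circuited stub, Z_in = −jZ_0·cot(βl) = −jZ_0/tan(βl)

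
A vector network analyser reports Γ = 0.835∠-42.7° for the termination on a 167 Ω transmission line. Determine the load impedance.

Z_L = Z_0·(1 + Γ)/(1 − Γ) = 167·(1.61 − j0.566)/(0.386 + j0.566)

Z_L ≈ 108 − j402 Ω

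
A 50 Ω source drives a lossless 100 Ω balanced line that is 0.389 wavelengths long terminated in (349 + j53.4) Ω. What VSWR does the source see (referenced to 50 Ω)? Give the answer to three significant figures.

βl = 2π × 0.389 = 140°
tan(βl) = -0.838
Z_in = Z_0·(Z_L + jZ_0·tanβl)/(Z_0 + jZ_L·tanβl) = 55.8 + j91.7 Ω
Γ_s = (Z_in − Z_s)/(Z_in + Z_s) = (5.79 + j91.7)/(106 + j91.7), |Γ_s| = 0.656
VSWR = (1 + |Γ_s|)/(1 − |Γ_s|)

VSWR ≈ 4.82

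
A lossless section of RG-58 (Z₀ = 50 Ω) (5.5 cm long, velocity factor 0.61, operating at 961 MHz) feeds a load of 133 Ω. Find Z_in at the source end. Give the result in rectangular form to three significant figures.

λ = v/f = 0.61·c / 961 MHz = 0.19 m
βl = 2π·l/λ = 2π × 0.289 = 104°
tan(βl) = tan(104°) = -4.02
Z_in = Z_0·(Z_L + jZ_0·tanβl)/(Z_0 + jZ_L·tanβl)
     = 50·(133 − j201)/(50 − j534)

Z_in ≈ 19.8 + j10.6 Ω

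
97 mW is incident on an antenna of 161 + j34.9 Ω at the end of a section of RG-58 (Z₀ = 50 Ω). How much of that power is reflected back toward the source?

P_reflected ≈ 28.7 mW

|Γ| = |(111 + j34.9)/(211 + j34.9)| = 0.544
|Γ|² = 0.296
P_refl = |Γ|²·P_inc = 28.7 mW, P_del = (1 − |Γ|²)·P_inc = 68.3 mW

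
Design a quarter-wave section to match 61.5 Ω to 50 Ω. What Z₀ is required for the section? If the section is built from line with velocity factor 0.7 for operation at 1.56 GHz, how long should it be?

Z_qwt ≈ 55.5 Ω; length ≈ 3.37 cm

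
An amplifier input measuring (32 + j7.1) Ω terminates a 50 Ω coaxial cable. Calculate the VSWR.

VSWR ≈ 1.61

Γ = (Z_L − Z_0)/(Z_L + Z_0) = (-18 + j7.1)/(82 + j7.1)
|Γ| = 19.3/82.3 = 0.235
VSWR = (1 + |Γ|)/(1 − |Γ|) = 1.24/0.765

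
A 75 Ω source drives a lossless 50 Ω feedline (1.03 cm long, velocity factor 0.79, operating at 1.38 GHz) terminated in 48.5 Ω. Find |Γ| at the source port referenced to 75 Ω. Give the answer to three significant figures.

|Γ| ≈ 0.211

λ = v/f = 0.79·c / 1.38 GHz = 0.172 m
βl = 2π·l/λ = 2π × 0.06 = 21.6°
tan(βl) = 0.396
Z_in = Z_0·(Z_L + jZ_0·tanβl)/(Z_0 + jZ_L·tanβl) = 48.9 + j1.02 Ω
Γ_s = (Z_in − Z_s)/(Z_in + Z_s) = (-26.1 + j1.02)/(124 + j1.02), |Γ_s| = 0.211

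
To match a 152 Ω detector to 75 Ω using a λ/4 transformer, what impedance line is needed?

Z_qwt ≈ 107 Ω

Z_qwt = √(Z_0·R_L) = √(75 × 152) = √11400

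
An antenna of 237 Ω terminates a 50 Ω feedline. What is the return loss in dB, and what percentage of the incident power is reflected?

RL ≈ 3.72 dB; 42.5% of incident power reflected

Γ = (237 − 50)/(237 + 50) = 0.652
RL = −20·log₁₀(0.652) = 3.72 dB
P_refl/P_inc = |Γ|² = 0.425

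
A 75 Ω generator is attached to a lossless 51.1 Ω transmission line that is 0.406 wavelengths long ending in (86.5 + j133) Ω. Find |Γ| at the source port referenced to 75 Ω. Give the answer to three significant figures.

|Γ| ≈ 0.749

βl = 2π × 0.406 = 146°
tan(βl) = -0.67
Z_in = Z_0·(Z_L + jZ_0·tanβl)/(Z_0 + jZ_L·tanβl) = 14.2 + j41.8 Ω
Γ_s = (Z_in − Z_s)/(Z_in + Z_s) = (-60.8 + j41.8)/(89.2 + j41.8), |Γ_s| = 0.749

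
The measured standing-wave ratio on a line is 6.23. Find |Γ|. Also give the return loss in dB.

|Γ| ≈ 0.723; return loss ≈ 2.81 dB

|Γ| = (S − 1)/(S + 1) = (6.23 − 1)/(6.23 + 1) = 5.23/7.23
RL = −20·log₁₀|Γ| = −20·log₁₀(0.723)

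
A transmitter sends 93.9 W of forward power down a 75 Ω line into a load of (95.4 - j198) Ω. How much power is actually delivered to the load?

|Γ| = |(20.4 − j198)/(170.4 − j198)| = 0.762
|Γ|² = 0.581
P_refl = |Γ|²·P_inc = 54.5 W, P_del = (1 − |Γ|²)·P_inc = 39.4 W

P_delivered ≈ 39.4 W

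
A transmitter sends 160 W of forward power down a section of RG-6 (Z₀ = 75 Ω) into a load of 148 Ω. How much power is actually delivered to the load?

Γ = (148 − 75)/(148 + 75) = 0.327
|Γ|² = 0.107
P_refl = |Γ|²·P_inc = 17.1 W, P_del = (1 − |Γ|²)·P_inc = 143 W

P_delivered ≈ 143 W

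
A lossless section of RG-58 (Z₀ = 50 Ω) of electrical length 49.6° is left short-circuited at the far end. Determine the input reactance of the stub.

X_in ≈ 58.7 Ω (inductive)

tan(βl) = 1.17
For a short-circuited stub, Z_in = jZ_0·tan(βl)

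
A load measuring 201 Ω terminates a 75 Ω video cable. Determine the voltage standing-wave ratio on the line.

Γ = (201 − 75)/(201 + 75) = 0.457
VSWR = (1 + 0.457)/(1 − 0.457)

VSWR ≈ 2.68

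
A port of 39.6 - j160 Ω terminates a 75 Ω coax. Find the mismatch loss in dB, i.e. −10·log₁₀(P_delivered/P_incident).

mismatch loss ≈ 5.13 dB

Γ = (-35.4 − j160)/(114.6 − j160), |Γ| = 0.833
|Γ|² = 0.693, so P_del/P_inc = 1 − |Γ|² = 0.307
ML = −10·log₁₀(1 − |Γ|²)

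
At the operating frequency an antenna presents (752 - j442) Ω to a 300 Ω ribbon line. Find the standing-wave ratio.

Γ = (Z_L − Z_0)/(Z_L + Z_0) = (452 − j442)/(1052 − j442)
|Γ| = 632/1140 = 0.554
VSWR = (1 + |Γ|)/(1 − |Γ|) = 1.55/0.446

VSWR ≈ 3.48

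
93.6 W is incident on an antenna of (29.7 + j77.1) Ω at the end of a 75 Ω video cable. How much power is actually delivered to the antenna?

P_delivered ≈ 49.3 W

|Γ| = |(-45.3 + j77.1)/(104.7 + j77.1)| = 0.688
|Γ|² = 0.473
P_refl = |Γ|²·P_inc = 44.3 W, P_del = (1 − |Γ|²)·P_inc = 49.3 W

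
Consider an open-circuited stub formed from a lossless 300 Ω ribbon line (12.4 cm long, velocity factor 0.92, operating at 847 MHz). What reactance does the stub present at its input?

λ = v/f = 0.92·c / 847 MHz = 0.326 m
βl = 2π·l/λ = 2π × 0.381 = 137°
tan(βl) = -0.933
For an open-circuited stub, Z_in = −jZ_0·cot(βl) = −jZ_0/tan(βl)

X_in ≈ 322 Ω (inductive)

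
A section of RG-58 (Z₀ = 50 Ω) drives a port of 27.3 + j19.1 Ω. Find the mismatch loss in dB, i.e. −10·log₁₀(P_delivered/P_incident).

Γ = (-22.7 + j19.1)/(77.3 + j19.1), |Γ| = 0.373
|Γ|² = 0.139, so P_del/P_inc = 1 − |Γ|² = 0.861
ML = −10·log₁₀(1 − |Γ|²)

mismatch loss ≈ 0.649 dB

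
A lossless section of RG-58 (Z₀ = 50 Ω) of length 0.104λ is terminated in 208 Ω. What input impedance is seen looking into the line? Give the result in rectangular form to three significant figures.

Z_in ≈ 29.6 − j56 Ω

βl = 2π × 0.104 = 37.4°
tan(βl) = tan(37.4°) = 0.766
Z_in = Z_0·(Z_L + jZ_0·tanβl)/(Z_0 + jZ_L·tanβl)
     = 50·(208 + j38.3)/(50 + j159)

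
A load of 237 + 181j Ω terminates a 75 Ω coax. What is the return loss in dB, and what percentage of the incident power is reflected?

RL ≈ 3.43 dB; 45.4% of incident power reflected

Γ = (162 + j181)/(312 + j181), |Γ| = 0.673
RL = −20·log₁₀(0.673) = 3.43 dB
P_refl/P_inc = |Γ|² = 0.454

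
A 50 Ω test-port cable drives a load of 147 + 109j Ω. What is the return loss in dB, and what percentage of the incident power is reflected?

RL ≈ 3.77 dB; 42% of incident power reflected

Γ = (97 + j109)/(197 + j109), |Γ| = 0.648
RL = −20·log₁₀(0.648) = 3.77 dB
P_refl/P_inc = |Γ|² = 0.42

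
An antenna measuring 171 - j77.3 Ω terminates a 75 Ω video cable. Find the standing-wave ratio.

VSWR ≈ 2.83

Γ = (Z_L − Z_0)/(Z_L + Z_0) = (96 − j77.3)/(246 − j77.3)
|Γ| = 123/258 = 0.478
VSWR = (1 + |Γ|)/(1 − |Γ|) = 1.48/0.522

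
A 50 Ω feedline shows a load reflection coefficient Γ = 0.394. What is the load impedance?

Z_L = Z_0·(1 + Γ)/(1 − Γ) = 50·(1.39)/(0.606)

Z_L ≈ 115 Ω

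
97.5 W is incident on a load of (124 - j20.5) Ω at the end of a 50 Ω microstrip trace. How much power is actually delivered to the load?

|Γ| = |(74 − j20.5)/(174 − j20.5)| = 0.438
|Γ|² = 0.192
P_refl = |Γ|²·P_inc = 18.7 W, P_del = (1 − |Γ|²)·P_inc = 78.8 W

P_delivered ≈ 78.8 W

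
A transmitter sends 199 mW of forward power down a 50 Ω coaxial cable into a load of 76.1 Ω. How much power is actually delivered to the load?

P_delivered ≈ 190 mW

Γ = (76.1 − 50)/(76.1 + 50) = 0.207
|Γ|² = 0.0428
P_refl = |Γ|²·P_inc = 8.53 mW, P_del = (1 − |Γ|²)·P_inc = 190 mW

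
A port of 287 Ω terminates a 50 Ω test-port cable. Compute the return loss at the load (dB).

Γ = (287 − 50)/(287 + 50) = 0.703
RL = −20·log₁₀|Γ| = −20·log₁₀(0.703)

RL ≈ 3.06 dB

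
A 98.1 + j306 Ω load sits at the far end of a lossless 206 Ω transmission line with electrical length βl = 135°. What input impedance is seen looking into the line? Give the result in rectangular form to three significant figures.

Z_in ≈ 30.6 + j46.1 Ω

tan(βl) = tan(135°) = -1
Z_in = Z_0·(Z_L + jZ_0·tanβl)/(Z_0 + jZ_L·tanβl)
     = 206·(98.1 + j100)/(512 − j98.1)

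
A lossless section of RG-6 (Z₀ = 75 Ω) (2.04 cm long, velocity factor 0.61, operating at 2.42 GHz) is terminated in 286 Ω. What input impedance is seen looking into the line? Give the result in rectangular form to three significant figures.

Z_in ≈ 20 + j8.71 Ω

λ = v/f = 0.61·c / 2.42 GHz = 0.0756 m
βl = 2π·l/λ = 2π × 0.27 = 97.1°
tan(βl) = tan(97.1°) = -8.01
Z_in = Z_0·(Z_L + jZ_0·tanβl)/(Z_0 + jZ_L·tanβl)
     = 75·(286 − j601)/(75 − j2290)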